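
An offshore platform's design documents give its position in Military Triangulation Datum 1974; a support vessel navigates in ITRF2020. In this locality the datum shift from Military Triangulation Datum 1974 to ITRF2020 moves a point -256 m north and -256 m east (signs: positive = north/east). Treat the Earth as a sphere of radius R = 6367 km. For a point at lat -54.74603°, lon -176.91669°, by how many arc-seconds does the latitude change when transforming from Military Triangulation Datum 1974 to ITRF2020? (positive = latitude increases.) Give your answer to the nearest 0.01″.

Δφ = -8.29″

On a sphere of radius R, 1 rad of latitude = R, so Δφ = ΔN / R = -256.0 / 6367000 = -4.0207e-05 rad = -8.293″.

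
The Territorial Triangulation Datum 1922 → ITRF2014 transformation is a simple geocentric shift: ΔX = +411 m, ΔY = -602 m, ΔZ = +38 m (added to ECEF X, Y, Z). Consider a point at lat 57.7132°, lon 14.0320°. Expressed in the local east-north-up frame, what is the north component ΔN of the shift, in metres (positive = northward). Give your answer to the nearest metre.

ΔN = -193 m

At φ = 57.7132°, λ = 14.0320°: sin φ = 0.845385, cos φ = 0.534158, sin λ = 0.242464, cos λ = 0.970160.
ΔN = −sin φ cos λ·ΔX − sin φ sin λ·ΔY + cos φ·ΔZ = −(0.845385)(0.970160)(411) − (0.845385)(0.242464)(-602) + (0.534158)(38) = -193.39 m.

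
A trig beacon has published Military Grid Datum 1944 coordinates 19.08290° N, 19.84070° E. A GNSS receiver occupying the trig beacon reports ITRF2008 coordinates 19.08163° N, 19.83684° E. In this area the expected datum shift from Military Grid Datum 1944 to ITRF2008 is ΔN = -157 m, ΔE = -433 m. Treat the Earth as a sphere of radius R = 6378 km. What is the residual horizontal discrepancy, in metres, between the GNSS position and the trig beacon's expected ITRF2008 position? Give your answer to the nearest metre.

31 m

Observed coordinate differences: Δφ = -0.00127°, Δλ = -0.00386°.
Converting to metres (1° lat = 111317 m, cos φ = 0.945047): observed ΔN = -141.4 m, observed ΔE = -406.1 m.
Subtracting the expected shift leaves a residual of -141.4 − (-157) = 15.6 m north and -406.1 − (-433) = 26.9 m east.
Residual distance = √(15.6² + 26.9²) = 31.1 m.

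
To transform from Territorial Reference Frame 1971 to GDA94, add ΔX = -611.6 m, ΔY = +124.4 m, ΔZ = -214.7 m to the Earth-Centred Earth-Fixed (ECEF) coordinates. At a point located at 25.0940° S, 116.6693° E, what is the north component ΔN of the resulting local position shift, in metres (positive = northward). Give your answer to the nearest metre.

ΔN = -31 m

The local north axis is (−sin φ cos λ, −sin φ sin λ, cos φ), giving ΔN = 116.421 + 47.146 − 194.435 = -30.87 m.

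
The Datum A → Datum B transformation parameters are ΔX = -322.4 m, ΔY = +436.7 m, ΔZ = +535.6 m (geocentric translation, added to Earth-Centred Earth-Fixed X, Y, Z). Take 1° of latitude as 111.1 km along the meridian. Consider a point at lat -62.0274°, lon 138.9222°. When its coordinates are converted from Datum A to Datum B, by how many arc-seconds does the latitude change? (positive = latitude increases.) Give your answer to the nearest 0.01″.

sin φ = -0.883172, cos φ = 0.469049, sin λ = 0.657083, cos λ = -0.753818.
North component: ΔN = −sin φ cos λ·ΔX − sin φ sin λ·ΔY + cos φ·ΔZ = −(-0.883172)(-0.753818)(-322.4) − (-0.883172)(0.657083)(436.7) + (0.469049)(535.6) = 719.29 m.
1° of latitude spans 111100 m, so Δφ = 719.29 / 111100 × 3600 = 23.307″.

Δφ = 23.31″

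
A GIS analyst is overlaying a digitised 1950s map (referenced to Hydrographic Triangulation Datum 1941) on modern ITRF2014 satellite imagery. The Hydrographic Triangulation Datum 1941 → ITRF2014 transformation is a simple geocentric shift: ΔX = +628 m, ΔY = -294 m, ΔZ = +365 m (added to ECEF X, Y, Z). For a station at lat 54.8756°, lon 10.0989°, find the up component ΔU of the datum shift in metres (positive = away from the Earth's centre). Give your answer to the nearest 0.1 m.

ΔU = 624.6 m

At φ = 54.8756°, λ = 10.0989°: sin φ = 0.817905, cos φ = 0.575354, sin λ = 0.175348, cos λ = 0.984507.
ΔU = cos φ cos λ·ΔX + cos φ sin λ·ΔY + sin φ·ΔZ = (0.575354)(0.984507)(628) + (0.575354)(0.175348)(-294) + (0.817905)(365) = 624.60 m.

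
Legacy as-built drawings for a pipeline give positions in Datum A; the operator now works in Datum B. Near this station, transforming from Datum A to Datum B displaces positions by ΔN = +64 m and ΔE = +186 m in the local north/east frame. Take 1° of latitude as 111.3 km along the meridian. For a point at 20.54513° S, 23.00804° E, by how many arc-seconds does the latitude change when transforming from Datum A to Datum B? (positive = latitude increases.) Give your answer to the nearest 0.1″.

Δφ = 2.1″

1° of latitude = 111.3 km, so Δφ = 64.0 / 111300 = 0.0005750° = 2.070″.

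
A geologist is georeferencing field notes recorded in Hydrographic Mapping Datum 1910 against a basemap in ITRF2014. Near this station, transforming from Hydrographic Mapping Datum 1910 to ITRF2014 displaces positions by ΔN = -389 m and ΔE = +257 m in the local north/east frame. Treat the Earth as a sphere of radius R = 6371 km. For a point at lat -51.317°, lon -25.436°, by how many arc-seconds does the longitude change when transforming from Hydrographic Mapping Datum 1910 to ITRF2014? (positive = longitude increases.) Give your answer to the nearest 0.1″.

Δλ = 13.3″

At latitude -51.317°, cos φ = 0.625011.
One radian of longitude at latitude φ spans R cos φ, so Δλ = ΔE / (R cos φ) = 257.0 / (6371000 × 0.625011) = 6.4541e-05 rad = 13.313″.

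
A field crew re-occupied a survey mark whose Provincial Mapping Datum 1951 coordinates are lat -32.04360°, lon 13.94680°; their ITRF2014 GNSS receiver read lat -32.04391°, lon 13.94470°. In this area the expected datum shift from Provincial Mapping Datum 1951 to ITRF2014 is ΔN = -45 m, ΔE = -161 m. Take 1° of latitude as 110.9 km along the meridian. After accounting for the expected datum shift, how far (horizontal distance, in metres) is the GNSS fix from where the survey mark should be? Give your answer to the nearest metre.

Observed coordinate differences: Δφ = -0.00031°, Δλ = -0.00210°.
Converting to metres (1° lat = 110900 m, cos φ = 0.847645): observed ΔN = -34.4 m, observed ΔE = -197.4 m.
Subtracting the expected shift leaves a residual of -34.4 − (-45) = 10.6 m north and -197.4 − (-161) = -36.4 m east.
Residual distance = √(10.6² + (-36.4)²) = 37.9 m.

38 m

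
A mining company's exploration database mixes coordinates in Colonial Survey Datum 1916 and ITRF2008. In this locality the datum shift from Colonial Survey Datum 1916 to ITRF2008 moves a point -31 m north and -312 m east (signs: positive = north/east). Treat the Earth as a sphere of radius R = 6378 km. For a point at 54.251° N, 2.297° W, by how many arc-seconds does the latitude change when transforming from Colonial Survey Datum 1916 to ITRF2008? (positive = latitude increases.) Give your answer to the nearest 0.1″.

On a sphere of radius R, 1 rad of latitude = R, so Δφ = ΔN / R = -31.0 / 6378000 = -4.8605e-06 rad = -1.003″.

Δφ = -1.0″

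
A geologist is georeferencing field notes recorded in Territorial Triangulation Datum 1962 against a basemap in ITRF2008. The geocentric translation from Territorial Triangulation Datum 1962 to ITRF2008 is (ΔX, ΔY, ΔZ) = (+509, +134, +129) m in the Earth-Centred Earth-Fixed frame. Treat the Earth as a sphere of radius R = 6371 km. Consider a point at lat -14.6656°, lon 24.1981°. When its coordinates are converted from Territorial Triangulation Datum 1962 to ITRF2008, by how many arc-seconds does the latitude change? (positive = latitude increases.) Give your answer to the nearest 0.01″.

sin φ = -0.253177, cos φ = 0.967420, sin λ = 0.409893, cos λ = 0.912134.
North component: ΔN = −sin φ cos λ·ΔX − sin φ sin λ·ΔY + cos φ·ΔZ = −(-0.253177)(0.912134)(509) − (-0.253177)(0.409893)(134) + (0.967420)(129) = 256.25 m.
1° of latitude spans πR/180 = 111195 m, so Δφ = 256.25 / 111195 × 3600 = 8.296″.

Δφ = 8.30″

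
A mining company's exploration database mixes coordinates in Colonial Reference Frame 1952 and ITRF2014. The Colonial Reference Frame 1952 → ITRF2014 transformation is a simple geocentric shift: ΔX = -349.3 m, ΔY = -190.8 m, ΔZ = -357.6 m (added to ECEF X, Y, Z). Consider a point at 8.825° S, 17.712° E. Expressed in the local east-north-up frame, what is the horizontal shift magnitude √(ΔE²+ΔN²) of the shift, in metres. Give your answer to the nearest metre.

420 m

At φ = -8.825°, λ = 17.712°: sin φ = -0.153417, cos φ = 0.988162, sin λ = 0.304233, cos λ = 0.952598.
ΔE = −sin λ·ΔX + cos λ·ΔY = −(0.304233)·(-349.3) + (0.952598)·(-190.8) = -75.49 m.
ΔN = −sin φ cos λ·ΔX − sin φ sin λ·ΔY + cos φ·ΔZ = −(-0.153417)(0.952598)(-349.3) − (-0.153417)(0.304233)(-190.8) + (0.988162)(-357.6) = -413.32 m.
Horizontal magnitude = √(ΔE² + ΔN²) = √((-75.49)² + (-413.32)²) = 420.16 m.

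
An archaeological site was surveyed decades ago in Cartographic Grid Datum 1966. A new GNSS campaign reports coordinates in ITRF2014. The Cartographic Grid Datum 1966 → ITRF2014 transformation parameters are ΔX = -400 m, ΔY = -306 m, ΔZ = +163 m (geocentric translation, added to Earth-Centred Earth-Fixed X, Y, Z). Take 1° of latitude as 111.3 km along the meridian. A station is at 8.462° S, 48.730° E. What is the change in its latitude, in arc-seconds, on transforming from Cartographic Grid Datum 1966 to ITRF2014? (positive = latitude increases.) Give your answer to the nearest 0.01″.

sin φ = -0.147153, cos φ = 0.989114, sin λ = 0.751610, cos λ = 0.659608.
North component: ΔN = −sin φ cos λ·ΔX − sin φ sin λ·ΔY + cos φ·ΔZ = −(-0.147153)(0.659608)(-400) − (-0.147153)(0.751610)(-306) + (0.989114)(163) = 88.56 m.
1° of latitude spans 111300 m, so Δφ = 88.56 / 111300 × 3600 = 2.864″.

Δφ = 2.86″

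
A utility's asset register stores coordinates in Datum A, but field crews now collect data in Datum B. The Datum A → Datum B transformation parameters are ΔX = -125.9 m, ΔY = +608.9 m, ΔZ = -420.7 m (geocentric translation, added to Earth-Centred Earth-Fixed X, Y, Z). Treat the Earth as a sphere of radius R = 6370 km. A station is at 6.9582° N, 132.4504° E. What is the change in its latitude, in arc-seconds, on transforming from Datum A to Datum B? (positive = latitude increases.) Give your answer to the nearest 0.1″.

Δφ = -15.6″

sin φ = 0.121145, cos φ = 0.992635, sin λ = 0.737862, cos λ = -0.674952.
North component: ΔN = −sin φ cos λ·ΔX − sin φ sin λ·ΔY + cos φ·ΔZ = −(0.121145)(-0.674952)(-125.9) − (0.121145)(0.737862)(608.9) + (0.992635)(-420.7) = -482.32 m.
1° of latitude spans πR/180 = 111177 m, so Δφ = -482.32 / 111177 × 3600 = -15.618″.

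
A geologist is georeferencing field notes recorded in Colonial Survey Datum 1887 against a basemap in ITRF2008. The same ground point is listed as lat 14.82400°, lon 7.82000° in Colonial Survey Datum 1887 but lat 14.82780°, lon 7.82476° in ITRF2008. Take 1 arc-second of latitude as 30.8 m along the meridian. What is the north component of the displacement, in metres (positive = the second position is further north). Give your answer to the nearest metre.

Δφ = 14.82780° − 14.82400° = +0.00380°; Δλ = 7.82476° − 7.82000° = +0.00476°.
1° of latitude = 3600 × 30.80 = 110880 m.
ΔN = Δφ × 110880 = 421.3 m; ΔE = Δλ × 110880 × cos(14.82400°) = +0.00476 × 110880 × 0.966716 = 510.2 m.

ΔN = 421 m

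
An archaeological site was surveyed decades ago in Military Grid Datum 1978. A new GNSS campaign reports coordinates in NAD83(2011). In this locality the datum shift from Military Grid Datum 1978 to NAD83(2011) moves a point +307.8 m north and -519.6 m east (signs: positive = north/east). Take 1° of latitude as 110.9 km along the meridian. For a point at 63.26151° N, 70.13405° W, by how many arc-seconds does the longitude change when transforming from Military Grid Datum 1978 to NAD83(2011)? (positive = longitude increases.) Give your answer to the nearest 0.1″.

At latitude 63.26151°, cos φ = 0.449919.
1° of longitude at this latitude = 110.9 × cos φ = 49.90 km, so Δλ = -519.6 / 49896.0 = -0.0104137° = -37.489″.

Δλ = -37.5″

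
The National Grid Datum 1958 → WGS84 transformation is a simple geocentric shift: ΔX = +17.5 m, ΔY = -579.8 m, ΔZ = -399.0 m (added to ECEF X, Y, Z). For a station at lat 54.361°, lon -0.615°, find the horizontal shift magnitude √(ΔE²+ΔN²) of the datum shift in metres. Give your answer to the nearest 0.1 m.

The local east axis at (φ, λ) is (−sin λ, cos λ, 0), so ΔE = −sin(-0.615°)·17.5 + cos(-0.615°)·(-579.8) = -579.58 m.
The local north axis is (−sin φ cos λ, −sin φ sin λ, cos φ), giving ΔN = -14.222 − 5.058 − 232.488 = -251.77 m.
Horizontal magnitude = √(ΔE² + ΔN²) = √((-579.58)² + (-251.77)²) = 631.90 m.

631.9 m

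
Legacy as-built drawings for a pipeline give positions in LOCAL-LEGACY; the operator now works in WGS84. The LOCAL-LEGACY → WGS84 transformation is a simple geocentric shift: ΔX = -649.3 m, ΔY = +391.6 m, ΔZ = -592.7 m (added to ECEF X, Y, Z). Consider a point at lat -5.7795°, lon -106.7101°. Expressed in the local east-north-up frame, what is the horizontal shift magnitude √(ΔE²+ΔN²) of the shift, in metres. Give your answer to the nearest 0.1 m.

At φ = -5.7795°, λ = -106.7101°: sin φ = -0.100700, cos φ = 0.994917, sin λ = -0.957772, cos λ = -0.287529.
ΔE = −sin λ·ΔX + cos λ·ΔY = −(-0.957772)·(-649.3) + (-0.287529)·(391.6) = -734.48 m.
ΔN = −sin φ cos λ·ΔX − sin φ sin λ·ΔY + cos φ·ΔZ = −(-0.100700)(-0.287529)(-649.3) − (-0.100700)(-0.957772)(391.6) + (0.994917)(-592.7) = -608.66 m.
Horizontal magnitude = √(ΔE² + ΔN²) = √((-734.48)² + (-608.66)²) = 953.90 m.

953.9 m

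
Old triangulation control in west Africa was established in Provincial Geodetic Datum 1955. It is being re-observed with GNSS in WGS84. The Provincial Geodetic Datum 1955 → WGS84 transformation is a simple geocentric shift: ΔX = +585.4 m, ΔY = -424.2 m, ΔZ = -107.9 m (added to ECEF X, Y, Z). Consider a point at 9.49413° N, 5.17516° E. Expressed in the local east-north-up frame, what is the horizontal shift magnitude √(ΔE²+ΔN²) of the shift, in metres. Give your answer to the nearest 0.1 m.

At φ = 9.49413°, λ = 5.17516°: sin φ = 0.164947, cos φ = 0.986303, sin λ = 0.090201, cos λ = 0.995924.
ΔE = −sin λ·ΔX + cos λ·ΔY = −(0.090201)·(585.4) + (0.995924)·(-424.2) = -475.27 m.
ΔN = −sin φ cos λ·ΔX − sin φ sin λ·ΔY + cos φ·ΔZ = −(0.164947)(0.995924)(585.4) − (0.164947)(0.090201)(-424.2) + (0.986303)(-107.9) = -196.28 m.
Horizontal magnitude = √(ΔE² + ΔN²) = √((-475.27)² + (-196.28)²) = 514.21 m.

514.2 m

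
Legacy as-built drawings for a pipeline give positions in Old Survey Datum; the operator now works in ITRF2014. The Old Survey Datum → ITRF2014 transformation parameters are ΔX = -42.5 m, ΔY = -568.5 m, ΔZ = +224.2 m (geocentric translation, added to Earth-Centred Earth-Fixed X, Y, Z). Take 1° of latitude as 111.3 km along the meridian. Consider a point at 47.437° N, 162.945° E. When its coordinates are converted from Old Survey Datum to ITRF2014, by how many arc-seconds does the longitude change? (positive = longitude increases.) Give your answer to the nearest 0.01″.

Δλ = 26.59″

sin φ = 0.736534, cos φ = 0.676400, sin λ = 0.293290, cos λ = -0.956024.
East component: ΔE = −sin λ·ΔX + cos λ·ΔY = −(0.293290)(-42.5) + (-0.956024)(-568.5) = 555.96 m.
1° of latitude spans 111300 m; at latitude φ, 1° of longitude spans that × cos φ = 75283.4 m, so Δλ = 555.96 / 75283.4 × 3600 = 26.586″.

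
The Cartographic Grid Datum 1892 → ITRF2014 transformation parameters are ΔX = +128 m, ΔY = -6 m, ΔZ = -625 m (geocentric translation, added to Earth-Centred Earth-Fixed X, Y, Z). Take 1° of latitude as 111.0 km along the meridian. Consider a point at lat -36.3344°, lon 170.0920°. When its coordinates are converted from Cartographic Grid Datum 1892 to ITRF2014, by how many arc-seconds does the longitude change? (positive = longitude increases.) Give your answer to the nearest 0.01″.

sin φ = -0.592497, cos φ = 0.805573, sin λ = 0.172067, cos λ = -0.985085.
East component: ΔE = −sin λ·ΔX + cos λ·ΔY = −(0.172067)(128) + (-0.985085)(-6) = -16.11 m.
1° of latitude spans 111000 m; at latitude φ, 1° of longitude spans that × cos φ = 89418.6 m, so Δλ = -16.11 / 89418.6 × 3600 = -0.649″.

Δλ = -0.65″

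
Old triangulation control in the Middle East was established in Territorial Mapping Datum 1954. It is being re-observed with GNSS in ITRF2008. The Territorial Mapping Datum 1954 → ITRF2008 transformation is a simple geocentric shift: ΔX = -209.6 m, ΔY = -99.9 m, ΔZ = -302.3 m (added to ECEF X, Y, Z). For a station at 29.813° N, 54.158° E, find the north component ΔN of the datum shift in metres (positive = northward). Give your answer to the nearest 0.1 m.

The local north axis is (−sin φ cos λ, −sin φ sin λ, cos φ), giving ΔN = 61.019 + 40.262 − 262.291 = -161.01 m.

ΔN = -161.0 m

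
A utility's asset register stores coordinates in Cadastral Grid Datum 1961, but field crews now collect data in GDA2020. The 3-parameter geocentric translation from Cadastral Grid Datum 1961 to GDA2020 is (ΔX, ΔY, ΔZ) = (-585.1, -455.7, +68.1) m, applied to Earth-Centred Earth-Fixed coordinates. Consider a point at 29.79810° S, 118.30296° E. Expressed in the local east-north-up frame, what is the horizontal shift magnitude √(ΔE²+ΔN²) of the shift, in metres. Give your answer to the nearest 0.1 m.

731.2 m

At φ = -29.79810°, λ = 118.30296°: sin φ = -0.496945, cos φ = 0.867782, sin λ = 0.880453, cos λ = -0.474134.
ΔE = −sin λ·ΔX + cos λ·ΔY = −(0.880453)·(-585.1) + (-0.474134)·(-455.7) = 731.22 m.
ΔN = −sin φ cos λ·ΔX − sin φ sin λ·ΔY + cos φ·ΔZ = −(-0.496945)(-0.474134)(-585.1) − (-0.496945)(0.880453)(-455.7) + (0.867782)(68.1) = -2.43 m.
Horizontal magnitude = √(ΔE² + ΔN²) = √(731.22² + (-2.43)²) = 731.22 m.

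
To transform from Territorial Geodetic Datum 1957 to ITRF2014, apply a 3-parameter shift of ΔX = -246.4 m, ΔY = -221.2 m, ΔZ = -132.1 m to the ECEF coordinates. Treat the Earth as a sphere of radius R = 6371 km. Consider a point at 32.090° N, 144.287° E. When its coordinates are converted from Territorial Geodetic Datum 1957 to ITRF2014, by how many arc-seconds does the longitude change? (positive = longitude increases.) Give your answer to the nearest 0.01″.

Δλ = 12.36″

sin φ = 0.531251, cos φ = 0.847215, sin λ = 0.583725, cos λ = -0.811951.
East component: ΔE = −sin λ·ΔX + cos λ·ΔY = −(0.583725)(-246.4) + (-0.811951)(-221.2) = 323.43 m.
1° of latitude spans πR/180 = 111195 m; at latitude φ, 1° of longitude spans that × cos φ = 94206.0 m, so Δλ = 323.43 / 94206.0 × 3600 = 12.360″.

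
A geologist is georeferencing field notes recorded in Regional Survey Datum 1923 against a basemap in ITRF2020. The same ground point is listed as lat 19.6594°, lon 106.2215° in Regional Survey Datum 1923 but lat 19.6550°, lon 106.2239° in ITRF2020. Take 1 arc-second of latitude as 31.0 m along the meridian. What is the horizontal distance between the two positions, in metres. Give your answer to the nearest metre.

Δφ = 19.6550° − 19.6594° = -0.0044°; Δλ = 106.2239° − 106.2215° = +0.0024°.
1° of latitude = 3600 × 31.00 = 111600 m.
ΔN = Δφ × 111600 = -491.0 m; ΔE = Δλ × 111600 × cos(19.6594°) = +0.0024 × 111600 × 0.941709 = 252.2 m.
Distance = √(ΔE² + ΔN²) = √(252.2² + (-491.0)²) = 552.0 m.

552 m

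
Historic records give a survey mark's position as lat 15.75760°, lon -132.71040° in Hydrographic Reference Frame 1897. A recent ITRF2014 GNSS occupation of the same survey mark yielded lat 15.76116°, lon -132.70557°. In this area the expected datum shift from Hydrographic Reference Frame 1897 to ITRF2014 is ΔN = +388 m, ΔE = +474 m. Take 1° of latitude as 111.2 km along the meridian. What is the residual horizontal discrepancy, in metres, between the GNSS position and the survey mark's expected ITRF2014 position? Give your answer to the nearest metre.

Observed coordinate differences: Δφ = +0.00356°, Δλ = +0.00483°.
Converting to metres (1° lat = 111200 m, cos φ = 0.962419): observed ΔN = 395.9 m, observed ΔE = 516.9 m.
Subtracting the expected shift leaves a residual of 395.9 − (388) = 7.9 m north and 516.9 − (474) = 42.9 m east.
Residual distance = √(7.9² + 42.9²) = 43.6 m.

44 m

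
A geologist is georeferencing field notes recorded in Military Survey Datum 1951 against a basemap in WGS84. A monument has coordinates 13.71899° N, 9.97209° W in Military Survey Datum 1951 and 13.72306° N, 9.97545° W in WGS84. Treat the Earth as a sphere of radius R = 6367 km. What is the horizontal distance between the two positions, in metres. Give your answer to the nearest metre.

Δφ = 13.72306° − 13.71899° = +0.00407°; Δλ = -9.97545° − -9.97209° = -0.00336°.
1° along a meridian = πR/180 = 111125 m.
ΔN = Δφ × 111125 = 452.3 m; ΔE = Δλ × 111125 × cos(13.71899°) = -0.00336 × 111125 × 0.971471 = -362.7 m.
Distance = √(ΔE² + ΔN²) = √((-362.7)² + 452.3²) = 579.8 m.

580 m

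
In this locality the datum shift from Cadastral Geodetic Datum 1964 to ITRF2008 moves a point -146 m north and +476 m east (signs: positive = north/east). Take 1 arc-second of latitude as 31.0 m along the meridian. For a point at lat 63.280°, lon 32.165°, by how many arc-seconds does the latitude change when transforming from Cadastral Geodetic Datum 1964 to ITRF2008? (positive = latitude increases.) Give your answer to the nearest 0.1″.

1″ of latitude = 31.00 m, so Δφ = -146.0 / 31.00 = -4.710″.

Δφ = -4.7″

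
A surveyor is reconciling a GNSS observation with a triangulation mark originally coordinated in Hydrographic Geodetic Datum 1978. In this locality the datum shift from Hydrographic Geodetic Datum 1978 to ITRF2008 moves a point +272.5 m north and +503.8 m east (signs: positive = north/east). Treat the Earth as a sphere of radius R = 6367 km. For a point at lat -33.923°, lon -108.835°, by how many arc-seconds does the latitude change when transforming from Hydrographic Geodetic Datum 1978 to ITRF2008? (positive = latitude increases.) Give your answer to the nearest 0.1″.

Δφ = 8.8″

On a sphere of radius R, 1 rad of latitude = R, so Δφ = ΔN / R = 272.5 / 6367000 = 4.2799e-05 rad = 8.828″.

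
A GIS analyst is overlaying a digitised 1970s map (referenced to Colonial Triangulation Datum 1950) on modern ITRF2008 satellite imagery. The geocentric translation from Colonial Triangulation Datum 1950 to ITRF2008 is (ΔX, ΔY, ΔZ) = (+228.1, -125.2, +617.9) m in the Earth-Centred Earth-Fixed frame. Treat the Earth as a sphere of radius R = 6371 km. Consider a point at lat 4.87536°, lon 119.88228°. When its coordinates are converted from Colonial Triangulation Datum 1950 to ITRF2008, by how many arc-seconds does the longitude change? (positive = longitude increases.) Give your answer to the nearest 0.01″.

Δλ = -4.40″

sin φ = 0.084988, cos φ = 0.996382, sin λ = 0.867051, cos λ = -0.498220.
East component: ΔE = −sin λ·ΔX + cos λ·ΔY = −(0.867051)(228.1) + (-0.498220)(-125.2) = -135.40 m.
1° of latitude spans πR/180 = 111195 m; at latitude φ, 1° of longitude spans that × cos φ = 110792.6 m, so Δλ = -135.40 / 110792.6 × 3600 = -4.399″.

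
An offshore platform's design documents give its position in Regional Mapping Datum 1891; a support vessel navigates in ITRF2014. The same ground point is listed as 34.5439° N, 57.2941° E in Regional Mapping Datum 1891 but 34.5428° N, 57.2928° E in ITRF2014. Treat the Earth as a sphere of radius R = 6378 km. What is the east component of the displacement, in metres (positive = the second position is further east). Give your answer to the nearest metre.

ΔE = -119 m

Δφ = 34.5428° − 34.5439° = -0.0011°; Δλ = 57.2928° − 57.2941° = -0.0013°.
1° along a meridian = πR/180 = 111317 m.
ΔN = Δφ × 111317 = -122.4 m; ΔE = Δλ × 111317 × cos(34.5439°) = -0.0013 × 111317 × 0.823692 = -119.2 m.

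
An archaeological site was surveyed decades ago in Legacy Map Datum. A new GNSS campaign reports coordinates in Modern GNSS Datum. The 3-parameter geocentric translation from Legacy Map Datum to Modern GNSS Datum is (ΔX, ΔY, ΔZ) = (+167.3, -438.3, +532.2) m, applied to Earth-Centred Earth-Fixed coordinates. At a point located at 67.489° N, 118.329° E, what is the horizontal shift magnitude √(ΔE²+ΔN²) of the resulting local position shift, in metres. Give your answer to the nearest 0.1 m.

636.4 m

The local east axis at (φ, λ) is (−sin λ, cos λ, 0), so ΔE = −sin(118.329°)·167.3 + cos(118.329°)·(-438.3) = 60.72 m.
The local north axis is (−sin φ cos λ, −sin φ sin λ, cos φ), giving ΔN = 73.341 + 356.412 + 203.759 = 633.51 m.
Horizontal magnitude = √(ΔE² + ΔN²) = √(60.72² + 633.51²) = 636.41 m.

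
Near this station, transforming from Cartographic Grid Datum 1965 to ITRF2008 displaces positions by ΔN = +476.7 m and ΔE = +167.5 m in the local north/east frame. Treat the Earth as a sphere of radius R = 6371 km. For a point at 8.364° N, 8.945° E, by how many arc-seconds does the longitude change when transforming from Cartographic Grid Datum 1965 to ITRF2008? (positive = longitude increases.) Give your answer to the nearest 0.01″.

Δλ = 5.48″

At latitude 8.364°, cos φ = 0.989364.
One radian of longitude at latitude φ spans R cos φ, so Δλ = ΔE / (R cos φ) = 167.5 / (6371000 × 0.989364) = 2.6574e-05 rad = 5.481″.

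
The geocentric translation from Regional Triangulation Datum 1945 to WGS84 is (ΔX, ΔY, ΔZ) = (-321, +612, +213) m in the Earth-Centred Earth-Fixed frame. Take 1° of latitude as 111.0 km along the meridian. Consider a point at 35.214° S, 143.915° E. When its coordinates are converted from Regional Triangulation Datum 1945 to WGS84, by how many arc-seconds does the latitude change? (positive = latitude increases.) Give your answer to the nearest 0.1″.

sin φ = -0.576632, cos φ = 0.817004, sin λ = 0.588985, cos λ = -0.808144.
North component: ΔN = −sin φ cos λ·ΔX − sin φ sin λ·ΔY + cos φ·ΔZ = −(-0.576632)(-0.808144)(-321) − (-0.576632)(0.588985)(612) + (0.817004)(213) = 531.46 m.
1° of latitude spans 111000 m, so Δφ = 531.46 / 111000 × 3600 = 17.237″.

Δφ = 17.2″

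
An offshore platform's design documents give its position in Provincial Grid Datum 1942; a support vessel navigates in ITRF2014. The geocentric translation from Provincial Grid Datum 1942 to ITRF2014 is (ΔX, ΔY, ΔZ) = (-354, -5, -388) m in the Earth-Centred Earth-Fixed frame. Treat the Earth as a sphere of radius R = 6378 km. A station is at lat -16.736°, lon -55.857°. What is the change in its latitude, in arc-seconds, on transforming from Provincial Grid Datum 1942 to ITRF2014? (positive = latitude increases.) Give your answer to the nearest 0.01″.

Δφ = -13.83″

sin φ = -0.287962, cos φ = 0.957642, sin λ = -0.827639, cos λ = 0.561260.
North component: ΔN = −sin φ cos λ·ΔX − sin φ sin λ·ΔY + cos φ·ΔZ = −(-0.287962)(0.561260)(-354) − (-0.287962)(-0.827639)(-5) + (0.957642)(-388) = -427.59 m.
1° of latitude spans πR/180 = 111317 m, so Δφ = -427.59 / 111317 × 3600 = -13.828″.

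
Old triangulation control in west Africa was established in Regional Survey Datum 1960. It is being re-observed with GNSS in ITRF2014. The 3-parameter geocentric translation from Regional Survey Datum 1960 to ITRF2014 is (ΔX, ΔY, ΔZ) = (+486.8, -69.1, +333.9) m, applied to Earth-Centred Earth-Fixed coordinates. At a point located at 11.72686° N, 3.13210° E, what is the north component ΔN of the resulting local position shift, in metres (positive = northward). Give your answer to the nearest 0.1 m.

ΔN = 228.9 m

At φ = 11.72686°, λ = 3.13210°: sin φ = 0.203246, cos φ = 0.979128, sin λ = 0.054638, cos λ = 0.998506.
ΔN = −sin φ cos λ·ΔX − sin φ sin λ·ΔY + cos φ·ΔZ = −(0.203246)(0.998506)(486.8) − (0.203246)(0.054638)(-69.1) + (0.979128)(333.9) = 228.91 m.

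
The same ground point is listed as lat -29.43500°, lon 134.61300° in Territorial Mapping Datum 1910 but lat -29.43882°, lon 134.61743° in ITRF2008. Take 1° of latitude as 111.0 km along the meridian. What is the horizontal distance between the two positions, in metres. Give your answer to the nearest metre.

603 m

Δφ = -29.43882° − -29.43500° = -0.00382°; Δλ = 134.61743° − 134.61300° = +0.00443°.
ΔN = Δφ × 111000 = -424.0 m; ΔE = Δλ × 111000 × cos(-29.43500°) = +0.00443 × 111000 × 0.870914 = 428.3 m.
Distance = √(ΔE² + ΔN²) = √(428.3² + (-424.0)²) = 602.7 m.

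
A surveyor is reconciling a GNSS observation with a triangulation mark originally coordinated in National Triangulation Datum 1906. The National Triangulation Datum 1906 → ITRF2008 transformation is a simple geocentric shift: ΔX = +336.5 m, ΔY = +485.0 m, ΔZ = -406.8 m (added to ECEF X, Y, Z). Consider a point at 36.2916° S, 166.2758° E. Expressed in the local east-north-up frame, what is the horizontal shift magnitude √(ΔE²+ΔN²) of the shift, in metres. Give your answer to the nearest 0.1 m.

At φ = -36.2916°, λ = 166.2758°: sin φ = -0.591895, cos φ = 0.806015, sin λ = 0.237248, cos λ = -0.971449.
ΔE = −sin λ·ΔX + cos λ·ΔY = −(0.237248)·(336.5) + (-0.971449)·(485.0) = -550.99 m.
ΔN = −sin φ cos λ·ΔX − sin φ sin λ·ΔY + cos φ·ΔZ = −(-0.591895)(-0.971449)(336.5) − (-0.591895)(0.237248)(485.0) + (0.806015)(-406.8) = -453.27 m.
Horizontal magnitude = √(ΔE² + ΔN²) = √((-550.99)² + (-453.27)²) = 713.47 m.

713.5 m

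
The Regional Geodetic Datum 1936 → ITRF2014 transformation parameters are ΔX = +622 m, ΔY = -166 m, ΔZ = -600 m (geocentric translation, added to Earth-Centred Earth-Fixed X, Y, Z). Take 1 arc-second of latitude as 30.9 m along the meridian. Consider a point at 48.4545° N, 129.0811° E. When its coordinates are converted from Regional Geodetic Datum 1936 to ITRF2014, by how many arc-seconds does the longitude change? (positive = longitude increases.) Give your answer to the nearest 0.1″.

sin φ = 0.748429, cos φ = 0.663215, sin λ = 0.776254, cos λ = -0.630420.
East component: ΔE = −sin λ·ΔX + cos λ·ΔY = −(0.776254)(622) + (-0.630420)(-166) = -378.18 m.
1° of latitude spans 3600 × 30.90 = 111240 m; at latitude φ, 1° of longitude spans that × cos φ = 73776.0 m, so Δλ = -378.18 / 73776.0 × 3600 = -18.454″.

Δλ = -18.5″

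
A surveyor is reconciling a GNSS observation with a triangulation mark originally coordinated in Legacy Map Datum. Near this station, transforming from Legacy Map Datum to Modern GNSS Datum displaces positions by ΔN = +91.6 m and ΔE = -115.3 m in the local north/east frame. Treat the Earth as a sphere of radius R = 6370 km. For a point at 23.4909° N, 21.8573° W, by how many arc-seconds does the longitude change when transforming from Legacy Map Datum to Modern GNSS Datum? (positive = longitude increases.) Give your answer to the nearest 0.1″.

Δλ = -4.1″

At latitude 23.4909°, cos φ = 0.917123.
One radian of longitude at latitude φ spans R cos φ, so Δλ = ΔE / (R cos φ) = -115.3 / (6370000 × 0.917123) = -1.9736e-05 rad = -4.071″.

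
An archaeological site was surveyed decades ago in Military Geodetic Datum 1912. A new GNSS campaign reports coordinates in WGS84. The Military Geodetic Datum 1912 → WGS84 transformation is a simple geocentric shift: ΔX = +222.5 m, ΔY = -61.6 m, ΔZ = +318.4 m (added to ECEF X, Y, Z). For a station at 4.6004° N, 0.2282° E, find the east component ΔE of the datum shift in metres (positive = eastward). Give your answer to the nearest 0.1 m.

ΔE = -62.5 m

The local east axis at (φ, λ) is (−sin λ, cos λ, 0), so ΔE = −sin(0.2282°)·222.5 + cos(0.2282°)·(-61.6) = -62.49 m.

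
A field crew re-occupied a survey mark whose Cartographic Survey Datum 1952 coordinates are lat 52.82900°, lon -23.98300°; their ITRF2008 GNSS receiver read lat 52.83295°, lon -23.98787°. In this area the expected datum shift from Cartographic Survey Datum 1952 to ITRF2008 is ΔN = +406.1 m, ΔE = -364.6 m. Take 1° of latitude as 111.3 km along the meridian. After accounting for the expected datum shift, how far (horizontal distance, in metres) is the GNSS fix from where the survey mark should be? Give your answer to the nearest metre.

50 m

Observed coordinate differences: Δφ = +0.00395°, Δλ = -0.00487°.
Converting to metres (1° lat = 111300 m, cos φ = 0.604196): observed ΔN = 439.6 m, observed ΔE = -327.5 m.
Subtracting the expected shift leaves a residual of 439.6 − (406.1) = 33.5 m north and -327.5 − (-364.6) = 37.1 m east.
Residual distance = √(33.5² + 37.1²) = 50.0 m.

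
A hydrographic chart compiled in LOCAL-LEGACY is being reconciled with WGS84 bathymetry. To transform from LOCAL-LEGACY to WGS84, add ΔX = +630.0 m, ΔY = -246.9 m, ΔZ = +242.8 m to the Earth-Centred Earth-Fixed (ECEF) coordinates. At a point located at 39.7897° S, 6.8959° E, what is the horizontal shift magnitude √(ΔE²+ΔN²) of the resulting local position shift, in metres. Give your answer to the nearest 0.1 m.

652.2 m

At φ = -39.7897°, λ = 6.8959°: sin φ = -0.639972, cos φ = 0.768399, sin λ = 0.120066, cos λ = 0.992766.
ΔE = −sin λ·ΔX + cos λ·ΔY = −(0.120066)·(630.0) + (0.992766)·(-246.9) = -320.76 m.
ΔN = −sin φ cos λ·ΔX − sin φ sin λ·ΔY + cos φ·ΔZ = −(-0.639972)(0.992766)(630.0) − (-0.639972)(0.120066)(-246.9) + (0.768399)(242.8) = 567.86 m.
Horizontal magnitude = √(ΔE² + ΔN²) = √((-320.76)² + 567.86²) = 652.19 m.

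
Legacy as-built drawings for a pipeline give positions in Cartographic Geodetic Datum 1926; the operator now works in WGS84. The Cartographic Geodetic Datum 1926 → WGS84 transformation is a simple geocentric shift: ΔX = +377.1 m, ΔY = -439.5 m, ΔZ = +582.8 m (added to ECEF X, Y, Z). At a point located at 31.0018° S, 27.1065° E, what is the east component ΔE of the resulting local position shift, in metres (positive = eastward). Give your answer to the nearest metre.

The local east axis at (φ, λ) is (−sin λ, cos λ, 0), so ΔE = −sin(27.1065°)·377.1 + cos(27.1065°)·(-439.5) = -563.05 m.

ΔE = -563 m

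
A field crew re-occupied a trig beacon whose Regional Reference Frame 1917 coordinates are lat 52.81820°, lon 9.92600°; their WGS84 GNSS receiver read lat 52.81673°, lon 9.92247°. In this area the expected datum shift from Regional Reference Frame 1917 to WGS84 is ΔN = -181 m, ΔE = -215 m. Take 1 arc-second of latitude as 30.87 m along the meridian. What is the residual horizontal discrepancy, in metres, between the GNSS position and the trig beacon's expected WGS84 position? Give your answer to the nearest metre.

Observed coordinate differences: Δφ = -0.00147°, Δλ = -0.00353°.
Converting to metres (1° lat = 111132 m, cos φ = 0.604346): observed ΔN = -163.4 m, observed ΔE = -237.1 m.
Subtracting the expected shift leaves a residual of -163.4 − (-181) = 17.6 m north and -237.1 − (-215) = -22.1 m east.
Residual distance = √(17.6² + (-22.1)²) = 28.3 m.

28 m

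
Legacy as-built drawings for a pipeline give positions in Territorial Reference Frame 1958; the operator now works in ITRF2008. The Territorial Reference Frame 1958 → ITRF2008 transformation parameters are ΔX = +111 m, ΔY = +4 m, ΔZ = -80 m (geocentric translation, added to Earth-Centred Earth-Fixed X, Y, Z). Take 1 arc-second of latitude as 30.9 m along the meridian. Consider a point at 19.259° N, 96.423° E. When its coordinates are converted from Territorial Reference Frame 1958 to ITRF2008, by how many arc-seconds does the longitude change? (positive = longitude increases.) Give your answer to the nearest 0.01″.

Δλ = -3.80″

sin φ = 0.329839, cos φ = 0.944037, sin λ = 0.993723, cos λ = -0.111868.
East component: ΔE = −sin λ·ΔX + cos λ·ΔY = −(0.993723)(111) + (-0.111868)(4) = -110.75 m.
1° of latitude spans 3600 × 30.90 = 111240 m; at latitude φ, 1° of longitude spans that × cos φ = 105014.7 m, so Δλ = -110.75 / 105014.7 × 3600 = -3.797″.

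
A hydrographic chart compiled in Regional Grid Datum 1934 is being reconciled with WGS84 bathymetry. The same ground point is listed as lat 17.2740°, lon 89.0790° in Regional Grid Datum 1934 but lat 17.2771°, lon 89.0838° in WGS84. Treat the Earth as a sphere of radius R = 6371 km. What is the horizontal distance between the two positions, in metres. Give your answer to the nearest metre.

Δφ = 17.2771° − 17.2740° = +0.0031°; Δλ = 89.0838° − 89.0790° = +0.0048°.
1° along a meridian = πR/180 = 111195 m.
ΔN = Δφ × 111195 = 344.7 m; ΔE = Δλ × 111195 × cos(17.2740°) = +0.0048 × 111195 × 0.954896 = 509.7 m.
Distance = √(ΔE² + ΔN²) = √(509.7² + 344.7²) = 615.3 m.

615 m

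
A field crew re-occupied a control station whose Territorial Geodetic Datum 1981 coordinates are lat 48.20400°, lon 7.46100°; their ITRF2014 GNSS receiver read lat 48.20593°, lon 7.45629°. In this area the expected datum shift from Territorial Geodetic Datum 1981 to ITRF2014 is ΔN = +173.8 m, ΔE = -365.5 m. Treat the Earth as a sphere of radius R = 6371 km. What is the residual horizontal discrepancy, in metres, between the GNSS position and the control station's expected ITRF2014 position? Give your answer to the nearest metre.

Observed coordinate differences: Δφ = +0.00193°, Δλ = -0.00471°.
Converting to metres (1° lat = 111195 m, cos φ = 0.666480): observed ΔN = 214.6 m, observed ΔE = -349.1 m.
Subtracting the expected shift leaves a residual of 214.6 − (173.8) = 40.8 m north and -349.1 − (-365.5) = 16.4 m east.
Residual distance = √(40.8² + 16.4²) = 44.0 m.

44 m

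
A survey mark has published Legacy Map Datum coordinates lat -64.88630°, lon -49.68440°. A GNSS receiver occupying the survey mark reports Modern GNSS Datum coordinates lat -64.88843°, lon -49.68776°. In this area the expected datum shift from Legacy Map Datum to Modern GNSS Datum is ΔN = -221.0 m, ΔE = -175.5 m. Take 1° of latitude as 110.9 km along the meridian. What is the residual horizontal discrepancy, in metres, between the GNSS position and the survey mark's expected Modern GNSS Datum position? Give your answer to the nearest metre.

Observed coordinate differences: Δφ = -0.00213°, Δλ = -0.00336°.
Converting to metres (1° lat = 110900 m, cos φ = 0.424416): observed ΔN = -236.2 m, observed ΔE = -158.1 m.
Subtracting the expected shift leaves a residual of -236.2 − (-221.0) = -15.2 m north and -158.1 − (-175.5) = 17.4 m east.
Residual distance = √((-15.2)² + 17.4²) = 23.1 m.

23 m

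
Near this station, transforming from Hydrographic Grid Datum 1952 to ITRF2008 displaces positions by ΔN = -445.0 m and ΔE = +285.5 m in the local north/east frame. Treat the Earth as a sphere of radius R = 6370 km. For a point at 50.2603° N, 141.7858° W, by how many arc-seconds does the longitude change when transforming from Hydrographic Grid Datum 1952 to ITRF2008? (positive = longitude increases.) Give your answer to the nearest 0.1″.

At latitude 50.2603°, cos φ = 0.639301.
One radian of longitude at latitude φ spans R cos φ, so Δλ = ΔE / (R cos φ) = 285.5 / (6370000 × 0.639301) = 7.0107e-05 rad = 14.461″.

Δλ = 14.5″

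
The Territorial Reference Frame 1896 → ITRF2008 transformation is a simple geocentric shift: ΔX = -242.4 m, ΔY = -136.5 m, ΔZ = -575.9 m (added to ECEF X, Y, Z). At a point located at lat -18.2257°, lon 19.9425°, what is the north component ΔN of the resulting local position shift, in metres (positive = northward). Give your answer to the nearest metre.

At φ = -18.2257°, λ = 19.9425°: sin φ = -0.312761, cos φ = 0.949832, sin λ = 0.341077, cos λ = 0.940035.
ΔN = −sin φ cos λ·ΔX − sin φ sin λ·ΔY + cos φ·ΔZ = −(-0.312761)(0.940035)(-242.4) − (-0.312761)(0.341077)(-136.5) + (0.949832)(-575.9) = -632.84 m.

ΔN = -633 m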